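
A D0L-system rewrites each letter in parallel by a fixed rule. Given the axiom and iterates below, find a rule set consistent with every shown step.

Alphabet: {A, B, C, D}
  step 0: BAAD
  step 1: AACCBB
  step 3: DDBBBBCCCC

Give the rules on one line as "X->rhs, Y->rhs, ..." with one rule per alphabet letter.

A->C, B->AA, C->D, D->BB

  step 0 ⇒ step 1: BAAD ⇒ AA·C·C·BB
    A ↦ C
    B ↦ AA
    D ↦ BB
    C ↦ D  (constrained at step 1)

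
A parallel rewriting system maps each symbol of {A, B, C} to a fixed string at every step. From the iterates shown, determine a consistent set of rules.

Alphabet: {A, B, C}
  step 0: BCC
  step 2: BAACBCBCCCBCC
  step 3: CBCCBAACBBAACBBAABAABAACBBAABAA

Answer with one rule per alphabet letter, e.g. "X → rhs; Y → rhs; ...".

A->C, B->CB, C->BAA

  step 2 ⇒ step 3: BAACBCBCCCBCC ⇒ CB·C·C·BAA·CB·BAA·CB·BAA·BAA·BAA·CB·BAA·BAA
    A ↦ C
    B ↦ CB
    C ↦ BAA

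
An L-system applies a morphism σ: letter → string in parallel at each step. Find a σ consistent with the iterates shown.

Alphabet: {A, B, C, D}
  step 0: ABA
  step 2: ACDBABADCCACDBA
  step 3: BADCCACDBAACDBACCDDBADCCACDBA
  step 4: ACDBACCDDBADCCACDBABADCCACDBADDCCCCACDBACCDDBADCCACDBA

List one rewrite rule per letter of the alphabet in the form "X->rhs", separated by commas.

  step 3 ⇒ step 4: BADCCACDBAACDBACCDDBADCCACDBA ⇒ ACD·BA·CC·D·D·BA·D·CC·ACD·BA·BA·D·CC·ACD·BA·D·D·CC·CC·ACD·BA·CC·D·D·BA·D·CC·ACD·BA
    A ↦ BA
    B ↦ ACD
    C ↦ D
    D ↦ CC

A->BA, B->ACD, C->D, D->CC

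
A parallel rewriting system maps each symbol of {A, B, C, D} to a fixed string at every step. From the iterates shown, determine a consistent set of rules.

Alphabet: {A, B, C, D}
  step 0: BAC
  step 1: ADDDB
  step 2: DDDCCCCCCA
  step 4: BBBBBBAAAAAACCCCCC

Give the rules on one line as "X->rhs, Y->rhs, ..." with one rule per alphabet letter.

  step 1 ⇒ step 2: ADDDB ⇒ DDD·CC·CC·CC·A
    A ↦ DDD
    B ↦ A
    D ↦ CC
  step 0 ⇒ step 1: BAC ⇒ A·DDD·B
    C ↦ B

A->DDD, B->A, C->B, D->CC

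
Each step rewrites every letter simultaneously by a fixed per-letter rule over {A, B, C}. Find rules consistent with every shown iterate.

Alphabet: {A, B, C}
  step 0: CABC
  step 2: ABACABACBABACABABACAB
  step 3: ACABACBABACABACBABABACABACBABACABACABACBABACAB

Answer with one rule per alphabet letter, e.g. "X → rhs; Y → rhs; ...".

  step 2 ⇒ step 3: ABACABACBABACABABACAB ⇒ AC·AB·AC·BAB·AC·AB·AC·BAB·AB·AC·AB·AC·BAB·AC·AB·AC·AB·AC·BAB·AC·AB
    A ↦ AC
    B ↦ AB
    C ↦ BAB

A->AC, B->AB, C->BAB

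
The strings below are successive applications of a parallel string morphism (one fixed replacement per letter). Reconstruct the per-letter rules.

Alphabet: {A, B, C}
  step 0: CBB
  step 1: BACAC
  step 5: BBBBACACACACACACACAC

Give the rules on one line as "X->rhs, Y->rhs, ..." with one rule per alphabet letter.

A->B, B->AC, C->B

  step 0 ⇒ step 1: CBB ⇒ B·AC·AC
    B ↦ AC
    C ↦ B
    A ↦ B  (constrained at step 1)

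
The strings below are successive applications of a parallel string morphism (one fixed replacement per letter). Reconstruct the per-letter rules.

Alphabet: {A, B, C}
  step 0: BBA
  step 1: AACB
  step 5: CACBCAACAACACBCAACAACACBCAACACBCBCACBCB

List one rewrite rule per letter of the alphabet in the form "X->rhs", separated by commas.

A->CB, B->A, C->CA

  step 0 ⇒ step 1: BBA ⇒ A·A·CB
    A ↦ CB
    B ↦ A
    C ↦ CA  (constrained at step 1)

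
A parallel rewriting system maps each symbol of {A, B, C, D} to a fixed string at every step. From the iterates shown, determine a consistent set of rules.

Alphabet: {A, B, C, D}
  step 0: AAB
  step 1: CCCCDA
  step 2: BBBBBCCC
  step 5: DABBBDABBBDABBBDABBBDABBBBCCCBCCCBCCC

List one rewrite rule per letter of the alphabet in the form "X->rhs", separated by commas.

A->CC, B->DA, C->B, D->BC

  step 1 ⇒ step 2: CCCCDA ⇒ B·B·B·B·BC·CC
    A ↦ CC
    C ↦ B
    D ↦ BC
  step 0 ⇒ step 1: AAB ⇒ CC·CC·DA
    B ↦ DA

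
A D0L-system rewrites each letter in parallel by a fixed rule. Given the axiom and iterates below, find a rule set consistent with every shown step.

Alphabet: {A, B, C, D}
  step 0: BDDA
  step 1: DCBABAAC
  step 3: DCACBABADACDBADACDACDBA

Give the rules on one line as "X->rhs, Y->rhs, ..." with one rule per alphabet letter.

A->AC, B->DC, C->D, D->BA

  step 0 ⇒ step 1: BDDA ⇒ DC·BA·BA·AC
    A ↦ AC
    B ↦ DC
    D ↦ BA
    C ↦ D  (constrained at step 1)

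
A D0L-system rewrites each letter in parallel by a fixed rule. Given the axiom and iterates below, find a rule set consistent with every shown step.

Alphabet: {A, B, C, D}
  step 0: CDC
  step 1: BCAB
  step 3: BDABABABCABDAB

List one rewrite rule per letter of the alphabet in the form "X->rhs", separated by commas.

  step 0 ⇒ step 1: CDC ⇒ B·CA·B
    C ↦ B
    D ↦ CA
    A ↦ BD  (constrained at step 1)
    B ↦ AB  (constrained at step 1)

A->BD, B->AB, C->B, D->CA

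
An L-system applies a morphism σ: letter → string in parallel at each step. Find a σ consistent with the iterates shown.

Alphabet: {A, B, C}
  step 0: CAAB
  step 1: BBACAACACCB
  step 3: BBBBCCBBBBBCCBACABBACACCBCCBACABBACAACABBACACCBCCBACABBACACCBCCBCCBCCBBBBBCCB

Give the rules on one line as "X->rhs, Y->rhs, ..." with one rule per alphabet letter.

A->ACA, B->CCB, C->BB

  step 0 ⇒ step 1: CAAB ⇒ BB·ACA·ACA·CCB
    A ↦ ACA
    B ↦ CCB
    C ↦ BB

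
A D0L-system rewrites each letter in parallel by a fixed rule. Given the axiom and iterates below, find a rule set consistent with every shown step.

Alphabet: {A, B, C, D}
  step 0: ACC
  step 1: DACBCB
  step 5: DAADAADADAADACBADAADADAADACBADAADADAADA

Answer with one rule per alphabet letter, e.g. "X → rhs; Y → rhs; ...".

  step 0 ⇒ step 1: ACC ⇒ DA·CB·CB
    A ↦ DA
    C ↦ CB
    B ↦ A  (constrained at step 1)
    D ↦ A  (constrained at step 1)

A->DA, B->A, C->CB, D->A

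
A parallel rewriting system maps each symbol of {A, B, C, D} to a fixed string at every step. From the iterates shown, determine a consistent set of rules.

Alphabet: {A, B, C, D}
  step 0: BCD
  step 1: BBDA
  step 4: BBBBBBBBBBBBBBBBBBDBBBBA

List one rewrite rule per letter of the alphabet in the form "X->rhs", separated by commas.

  step 0 ⇒ step 1: BCD ⇒ BB·D·A
    B ↦ BB
    C ↦ D
    D ↦ A
    A ↦ BC  (constrained at step 1)

A->BC, B->BB, C->D, D->A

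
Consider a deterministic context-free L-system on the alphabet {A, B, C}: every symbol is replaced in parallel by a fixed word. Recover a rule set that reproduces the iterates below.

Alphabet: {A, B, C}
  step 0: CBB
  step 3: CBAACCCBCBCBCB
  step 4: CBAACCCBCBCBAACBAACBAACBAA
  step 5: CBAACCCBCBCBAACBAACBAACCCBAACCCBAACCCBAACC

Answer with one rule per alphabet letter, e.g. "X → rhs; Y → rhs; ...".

  step 4 ⇒ step 5: CBAACCCBCBCBAACBAACBAACBAA ⇒ CB·AA·C·C·CB·CB·CB·AA·CB·AA·CB·AA·C·C·CB·AA·C·C·CB·AA·C·C·CB·AA·C·C
    A ↦ C
    B ↦ AA
    C ↦ CB

A->C, B->AA, C->CB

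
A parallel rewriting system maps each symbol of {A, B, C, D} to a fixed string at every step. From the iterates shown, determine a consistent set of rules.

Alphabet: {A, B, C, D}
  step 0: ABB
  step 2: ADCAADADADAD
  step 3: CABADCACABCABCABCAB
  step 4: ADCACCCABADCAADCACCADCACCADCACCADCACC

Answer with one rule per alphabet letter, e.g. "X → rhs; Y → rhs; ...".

  step 3 ⇒ step 4: CABADCACABCABCABCAB ⇒ AD·CA·CC·CA·B·AD·CA·AD·CA·CC·AD·CA·CC·AD·CA·CC·AD·CA·CC
    A ↦ CA
    B ↦ CC
    C ↦ AD
    D ↦ B

A->CA, B->CC, C->AD, D->B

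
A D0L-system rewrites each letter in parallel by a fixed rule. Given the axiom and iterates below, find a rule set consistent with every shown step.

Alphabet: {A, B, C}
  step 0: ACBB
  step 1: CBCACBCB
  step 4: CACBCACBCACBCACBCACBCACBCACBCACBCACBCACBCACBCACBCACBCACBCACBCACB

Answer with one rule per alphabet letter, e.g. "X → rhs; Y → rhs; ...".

A->CB, B->CB, C->CA

  step 0 ⇒ step 1: ACBB ⇒ CB·CA·CB·CB
    A ↦ CB
    B ↦ CB
    C ↦ CA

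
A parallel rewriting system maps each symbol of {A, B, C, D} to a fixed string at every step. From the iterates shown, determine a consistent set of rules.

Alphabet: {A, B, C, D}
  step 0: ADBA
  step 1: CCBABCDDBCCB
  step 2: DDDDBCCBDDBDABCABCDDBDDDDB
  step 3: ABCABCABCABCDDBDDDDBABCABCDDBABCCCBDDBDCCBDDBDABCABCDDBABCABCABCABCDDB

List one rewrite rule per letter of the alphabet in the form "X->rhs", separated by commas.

  step 2 ⇒ step 3: DDDDBCCBDDBDABCABCDDBDDDDB ⇒ ABC·ABC·ABC·ABC·DDB·D·D·DDB·ABC·ABC·DDB·ABC·CCB·DDB·D·CCB·DDB·D·ABC·ABC·DDB·ABC·ABC·ABC·ABC·DDB
    A ↦ CCB
    B ↦ DDB
    C ↦ D
    D ↦ ABC

A->CCB, B->DDB, C->D, D->ABC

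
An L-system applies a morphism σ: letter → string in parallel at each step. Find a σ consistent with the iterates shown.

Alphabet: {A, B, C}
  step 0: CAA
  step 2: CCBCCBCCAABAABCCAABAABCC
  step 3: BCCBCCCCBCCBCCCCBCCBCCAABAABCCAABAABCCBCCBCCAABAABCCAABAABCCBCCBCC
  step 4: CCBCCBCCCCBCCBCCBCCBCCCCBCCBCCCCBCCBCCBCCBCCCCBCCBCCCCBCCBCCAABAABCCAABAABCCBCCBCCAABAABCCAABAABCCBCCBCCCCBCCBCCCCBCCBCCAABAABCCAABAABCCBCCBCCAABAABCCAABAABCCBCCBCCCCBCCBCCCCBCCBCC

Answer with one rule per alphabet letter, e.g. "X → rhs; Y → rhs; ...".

  step 3 ⇒ step 4: BCCBCCCCBCCBCCCCBCCBCCAABAABCCAABAABCCBCCBCCAABAABCCAABAABCCBCCBCC ⇒ CC·BCC·BCC·CC·BCC·BCC·BCC·BCC·CC·BCC·BCC·CC·BCC·BCC·BCC·BCC·CC·BCC·BCC·CC·BCC·BCC·AAB·AAB·CC·AAB·AAB·CC·BCC·BCC·AAB·AAB·CC·AAB·AAB·CC·BCC·BCC·CC·BCC·BCC·CC·BCC·BCC·AAB·AAB·CC·AAB·AAB·CC·BCC·BCC·AAB·AAB·CC·AAB·AAB·CC·BCC·BCC·CC·BCC·BCC·CC·BCC·BCC
    A ↦ AAB
    B ↦ CC
    C ↦ BCC

A->AAB, B->CC, C->BCC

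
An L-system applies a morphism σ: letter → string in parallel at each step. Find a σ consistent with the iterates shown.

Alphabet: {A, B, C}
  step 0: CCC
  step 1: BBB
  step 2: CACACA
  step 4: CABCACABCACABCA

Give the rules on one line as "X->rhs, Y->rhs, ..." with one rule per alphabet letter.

  step 1 ⇒ step 2: BBB ⇒ CA·CA·CA
    B ↦ CA
    A ↦ CB  (constrained at step 2)
  step 0 ⇒ step 1: CCC ⇒ B·B·B
    C ↦ B

A->CB, B->CA, C->B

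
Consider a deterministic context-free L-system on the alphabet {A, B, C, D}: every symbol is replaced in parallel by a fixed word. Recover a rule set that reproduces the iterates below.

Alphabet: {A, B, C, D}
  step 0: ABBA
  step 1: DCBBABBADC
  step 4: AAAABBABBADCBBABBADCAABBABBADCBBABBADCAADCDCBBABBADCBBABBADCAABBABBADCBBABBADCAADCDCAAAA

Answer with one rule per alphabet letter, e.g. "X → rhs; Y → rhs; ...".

A->DC, B->BBA, C->A, D->A

  step 0 ⇒ step 1: ABBA ⇒ DC·BBA·BBA·DC
    A ↦ DC
    B ↦ BBA
    C ↦ A  (constrained at step 1)
    D ↦ A  (constrained at step 1)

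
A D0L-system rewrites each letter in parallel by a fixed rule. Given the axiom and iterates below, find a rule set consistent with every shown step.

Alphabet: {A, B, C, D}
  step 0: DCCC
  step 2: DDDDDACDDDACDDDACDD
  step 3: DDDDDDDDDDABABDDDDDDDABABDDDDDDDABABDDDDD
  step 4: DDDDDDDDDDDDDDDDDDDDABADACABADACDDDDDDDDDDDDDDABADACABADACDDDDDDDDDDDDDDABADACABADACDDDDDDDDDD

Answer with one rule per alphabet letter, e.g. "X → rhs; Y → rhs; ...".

A->ABA, B->DAC, C->BD, D->DD

  step 3 ⇒ step 4: DDDDDDDDDDABABDDDDDDDABABDDDDDDDABABDDDDD ⇒ DD·DD·DD·DD·DD·DD·DD·DD·DD·DD·ABA·DAC·ABA·DAC·DD·DD·DD·DD·DD·DD·DD·ABA·DAC·ABA·DAC·DD·DD·DD·DD·DD·DD·DD·ABA·DAC·ABA·DAC·DD·DD·DD·DD·DD
    A ↦ ABA
    B ↦ DAC
    D ↦ DD
  step 2 ⇒ step 3: DDDDDACDDDACDDDACDD ⇒ DD·DD·DD·DD·DD·ABA·BD·DD·DD·DD·ABA·BD·DD·DD·DD·ABA·BD·DD·DD
    C ↦ BD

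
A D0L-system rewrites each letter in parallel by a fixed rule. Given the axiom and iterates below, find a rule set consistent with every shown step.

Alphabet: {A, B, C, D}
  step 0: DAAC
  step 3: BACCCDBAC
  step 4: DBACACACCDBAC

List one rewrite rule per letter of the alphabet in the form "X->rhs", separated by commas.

  step 3 ⇒ step 4: BACCCDBAC ⇒ D·B·AC·AC·AC·C·D·B·AC
    A ↦ B
    B ↦ D
    C ↦ AC
    D ↦ C

A->B, B->D, C->AC, D->C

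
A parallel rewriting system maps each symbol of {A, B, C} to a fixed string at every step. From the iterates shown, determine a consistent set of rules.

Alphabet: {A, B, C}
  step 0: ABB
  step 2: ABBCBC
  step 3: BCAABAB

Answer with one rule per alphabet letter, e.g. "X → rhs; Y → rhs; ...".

A->BC, B->A, C->B

  step 2 ⇒ step 3: ABBCBC ⇒ BC·A·A·B·A·B
    A ↦ BC
    B ↦ A
    C ↦ B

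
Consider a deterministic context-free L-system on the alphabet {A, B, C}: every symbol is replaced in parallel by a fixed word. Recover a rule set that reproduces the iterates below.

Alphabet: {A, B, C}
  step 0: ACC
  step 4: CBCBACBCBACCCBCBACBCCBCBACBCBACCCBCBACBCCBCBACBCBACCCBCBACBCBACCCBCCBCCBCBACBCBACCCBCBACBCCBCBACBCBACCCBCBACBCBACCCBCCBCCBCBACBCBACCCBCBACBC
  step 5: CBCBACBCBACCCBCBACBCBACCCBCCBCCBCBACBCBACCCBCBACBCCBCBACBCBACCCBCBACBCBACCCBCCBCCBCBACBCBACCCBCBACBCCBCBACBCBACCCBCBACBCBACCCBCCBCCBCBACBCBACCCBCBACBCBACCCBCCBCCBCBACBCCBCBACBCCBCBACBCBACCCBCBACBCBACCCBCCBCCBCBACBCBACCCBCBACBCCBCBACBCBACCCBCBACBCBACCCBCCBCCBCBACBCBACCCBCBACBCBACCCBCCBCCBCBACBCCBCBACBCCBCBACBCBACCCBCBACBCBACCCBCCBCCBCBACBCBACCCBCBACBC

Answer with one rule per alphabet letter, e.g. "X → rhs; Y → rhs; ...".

A->CC, B->BA, C->CBC

  step 4 ⇒ step 5: CBCBACBCBACCCBCBACBCCBCBACBCBACCCBCBACBCCBCBACBCBACCCBCBACBCBACCCBCCBCCBCBACBCBACCCBCBACBCCBCBACBCBACCCBCBACBCBACCCBCCBCCBCBACBCBACCCBCBACBC ⇒ CBC·BA·CBC·BA·CC·CBC·BA·CBC·BA·CC·CBC·CBC·CBC·BA·CBC·BA·CC·CBC·BA·CBC·CBC·BA·CBC·BA·CC·CBC·BA·CBC·BA·CC·CBC·CBC·CBC·BA·CBC·BA·CC·CBC·BA·CBC·CBC·BA·CBC·BA·CC·CBC·BA·CBC·BA·CC·CBC·CBC·CBC·BA·CBC·BA·CC·CBC·BA·CBC·BA·CC·CBC·CBC·CBC·BA·CBC·CBC·BA·CBC·CBC·BA·CBC·BA·CC·CBC·BA·CBC·BA·CC·CBC·CBC·CBC·BA·CBC·BA·CC·CBC·BA·CBC·CBC·BA·CBC·BA·CC·CBC·BA·CBC·BA·CC·CBC·CBC·CBC·BA·CBC·BA·CC·CBC·BA·CBC·BA·CC·CBC·CBC·CBC·BA·CBC·CBC·BA·CBC·CBC·BA·CBC·BA·CC·CBC·BA·CBC·BA·CC·CBC·CBC·CBC·BA·CBC·BA·CC·CBC·BA·CBC
    A ↦ CC
    B ↦ BA
    C ↦ CBC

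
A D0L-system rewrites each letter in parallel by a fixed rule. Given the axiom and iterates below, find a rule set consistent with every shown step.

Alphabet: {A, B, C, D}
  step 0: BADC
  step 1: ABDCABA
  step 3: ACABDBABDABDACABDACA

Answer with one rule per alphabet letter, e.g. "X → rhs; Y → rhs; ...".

  step 0 ⇒ step 1: BADC ⇒ A·BD·CA·BA
    A ↦ BD
    B ↦ A
    C ↦ BA
    D ↦ CA

A->BD, B->A, C->BA, D->CA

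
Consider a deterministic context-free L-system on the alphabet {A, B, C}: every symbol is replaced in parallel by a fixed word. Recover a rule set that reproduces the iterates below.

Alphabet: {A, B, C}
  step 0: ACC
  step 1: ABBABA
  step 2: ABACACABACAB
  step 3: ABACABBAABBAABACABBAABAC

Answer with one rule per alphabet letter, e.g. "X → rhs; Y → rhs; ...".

  step 2 ⇒ step 3: ABACACABACAB ⇒ AB·AC·AB·BA·AB·BA·AB·AC·AB·BA·AB·AC
    A ↦ AB
    B ↦ AC
    C ↦ BA

A->AB, B->AC, C->BA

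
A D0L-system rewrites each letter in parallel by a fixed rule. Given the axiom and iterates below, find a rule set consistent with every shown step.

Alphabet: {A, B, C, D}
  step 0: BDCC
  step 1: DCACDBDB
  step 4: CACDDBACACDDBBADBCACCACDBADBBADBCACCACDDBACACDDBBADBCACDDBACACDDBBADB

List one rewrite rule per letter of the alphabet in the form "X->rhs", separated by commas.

A->BA, B->D, C->DB, D->CAC

  step 0 ⇒ step 1: BDCC ⇒ D·CAC·DB·DB
    B ↦ D
    C ↦ DB
    D ↦ CAC
    A ↦ BA  (constrained at step 1)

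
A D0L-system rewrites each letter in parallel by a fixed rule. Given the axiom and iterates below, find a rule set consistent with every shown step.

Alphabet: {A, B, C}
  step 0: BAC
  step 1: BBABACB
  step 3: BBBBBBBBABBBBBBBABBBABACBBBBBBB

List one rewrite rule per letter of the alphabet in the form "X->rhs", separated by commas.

  step 0 ⇒ step 1: BAC ⇒ BB·AB·ACB
    A ↦ AB
    B ↦ BB
    C ↦ ACB

A->AB, B->BB, C->ACB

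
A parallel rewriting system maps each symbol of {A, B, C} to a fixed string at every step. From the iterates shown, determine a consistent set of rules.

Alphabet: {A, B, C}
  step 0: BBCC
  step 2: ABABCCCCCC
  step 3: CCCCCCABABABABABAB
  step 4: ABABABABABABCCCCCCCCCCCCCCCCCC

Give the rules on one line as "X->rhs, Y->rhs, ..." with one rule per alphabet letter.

A->CC, B->C, C->AB

  step 3 ⇒ step 4: CCCCCCABABABABABAB ⇒ AB·AB·AB·AB·AB·AB·CC·C·CC·C·CC·C·CC·C·CC·C·CC·C
    A ↦ CC
    B ↦ C
    C ↦ AB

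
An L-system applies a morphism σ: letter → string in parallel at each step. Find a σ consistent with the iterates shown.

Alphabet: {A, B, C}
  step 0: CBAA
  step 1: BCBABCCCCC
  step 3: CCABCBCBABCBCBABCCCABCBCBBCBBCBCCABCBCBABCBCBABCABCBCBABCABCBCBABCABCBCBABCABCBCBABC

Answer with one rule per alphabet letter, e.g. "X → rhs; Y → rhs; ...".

  step 0 ⇒ step 1: CBAA ⇒ BCB·ABC·CC·CC
    A ↦ CC
    B ↦ ABC
    C ↦ BCB

A->CC, B->ABC, C->BCB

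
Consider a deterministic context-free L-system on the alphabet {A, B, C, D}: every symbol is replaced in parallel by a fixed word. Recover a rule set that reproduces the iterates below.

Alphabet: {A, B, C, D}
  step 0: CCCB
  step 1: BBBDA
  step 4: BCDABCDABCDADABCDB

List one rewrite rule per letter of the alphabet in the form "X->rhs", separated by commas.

A->DB, B->DA, C->B, D->C

  step 0 ⇒ step 1: CCCB ⇒ B·B·B·DA
    B ↦ DA
    C ↦ B
    A ↦ DB  (constrained at step 1)
    D ↦ C  (constrained at step 1)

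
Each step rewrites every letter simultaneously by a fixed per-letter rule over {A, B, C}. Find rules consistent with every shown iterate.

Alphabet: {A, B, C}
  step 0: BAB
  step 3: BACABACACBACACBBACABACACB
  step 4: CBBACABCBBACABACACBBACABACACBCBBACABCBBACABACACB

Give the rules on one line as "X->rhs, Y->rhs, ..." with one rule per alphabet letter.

  step 3 ⇒ step 4: BACABACACBACACBBACABACACB ⇒ CB·B·ACA·B·CB·B·ACA·B·ACA·CB·B·ACA·B·ACA·CB·CB·B·ACA·B·CB·B·ACA·B·ACA·CB
    A ↦ B
    B ↦ CB
    C ↦ ACA

A->B, B->CB, C->ACA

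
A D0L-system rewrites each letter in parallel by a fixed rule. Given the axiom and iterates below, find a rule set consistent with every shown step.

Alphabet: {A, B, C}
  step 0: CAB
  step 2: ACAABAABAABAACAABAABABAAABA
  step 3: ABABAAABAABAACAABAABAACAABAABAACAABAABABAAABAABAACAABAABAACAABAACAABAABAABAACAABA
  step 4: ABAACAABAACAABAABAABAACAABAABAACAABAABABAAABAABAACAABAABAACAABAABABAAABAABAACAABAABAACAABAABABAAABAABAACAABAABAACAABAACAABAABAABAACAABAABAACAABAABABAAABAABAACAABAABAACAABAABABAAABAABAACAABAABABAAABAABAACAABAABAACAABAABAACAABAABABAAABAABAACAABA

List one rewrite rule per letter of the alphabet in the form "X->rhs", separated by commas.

  step 3 ⇒ step 4: ABABAAABAABAACAABAABAACAABAABAACAABAABABAAABAABAACAABAABAACAABAACAABAABAABAACAABA ⇒ ABA·ACA·ABA·ACA·ABA·ABA·ABA·ACA·ABA·ABA·ACA·ABA·ABA·BAA·ABA·ABA·ACA·ABA·ABA·ACA·ABA·ABA·BAA·ABA·ABA·ACA·ABA·ABA·ACA·ABA·ABA·BAA·ABA·ABA·ACA·ABA·ABA·ACA·ABA·ACA·ABA·ABA·ABA·ACA·ABA·ABA·ACA·ABA·ABA·BAA·ABA·ABA·ACA·ABA·ABA·ACA·ABA·ABA·BAA·ABA·ABA·ACA·ABA·ABA·BAA·ABA·ABA·ACA·ABA·ABA·ACA·ABA·ABA·ACA·ABA·ABA·BAA·ABA·ABA·ACA·ABA
    A ↦ ABA
    B ↦ ACA
    C ↦ BAA

A->ABA, B->ACA, C->BAA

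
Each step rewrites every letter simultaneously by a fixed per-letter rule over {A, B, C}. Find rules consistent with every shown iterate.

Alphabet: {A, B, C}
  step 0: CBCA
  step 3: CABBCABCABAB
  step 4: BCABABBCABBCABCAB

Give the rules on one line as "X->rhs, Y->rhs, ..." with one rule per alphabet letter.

A->C, B->AB, C->B

  step 3 ⇒ step 4: CABBCABCABAB ⇒ B·C·AB·AB·B·C·AB·B·C·AB·C·AB
    A ↦ C
    B ↦ AB
    C ↦ B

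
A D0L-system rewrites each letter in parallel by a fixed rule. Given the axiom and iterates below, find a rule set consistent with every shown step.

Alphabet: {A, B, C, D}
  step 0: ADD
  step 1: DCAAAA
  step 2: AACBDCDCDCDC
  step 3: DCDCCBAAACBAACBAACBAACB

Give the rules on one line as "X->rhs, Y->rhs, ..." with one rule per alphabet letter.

  step 2 ⇒ step 3: AACBDCDCDCDC ⇒ DC·DC·CB·A·AA·CB·AA·CB·AA·CB·AA·CB
    A ↦ DC
    B ↦ A
    C ↦ CB
    D ↦ AA

A->DC, B->A, C->CB, D->AA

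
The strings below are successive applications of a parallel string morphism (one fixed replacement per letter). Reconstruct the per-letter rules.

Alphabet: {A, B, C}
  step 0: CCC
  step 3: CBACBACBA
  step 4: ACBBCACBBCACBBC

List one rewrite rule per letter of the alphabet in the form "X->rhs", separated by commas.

  step 3 ⇒ step 4: CBACBACBA ⇒ A·CB·BC·A·CB·BC·A·CB·BC
    A ↦ BC
    B ↦ CB
    C ↦ A

A->BC, B->CB, C->A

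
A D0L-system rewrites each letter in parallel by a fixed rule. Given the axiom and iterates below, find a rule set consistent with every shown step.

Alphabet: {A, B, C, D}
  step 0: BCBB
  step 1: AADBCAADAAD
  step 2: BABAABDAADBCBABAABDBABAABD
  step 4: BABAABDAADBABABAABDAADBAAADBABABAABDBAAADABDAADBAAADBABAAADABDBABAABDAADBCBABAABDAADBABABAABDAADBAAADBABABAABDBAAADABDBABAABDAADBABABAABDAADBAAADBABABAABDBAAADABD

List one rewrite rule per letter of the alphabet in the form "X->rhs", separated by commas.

A->BA, B->AAD, C->BC, D->ABD

  step 1 ⇒ step 2: AADBCAADAAD ⇒ BA·BA·ABD·AAD·BC·BA·BA·ABD·BA·BA·ABD
    A ↦ BA
    B ↦ AAD
    C ↦ BC
    D ↦ ABD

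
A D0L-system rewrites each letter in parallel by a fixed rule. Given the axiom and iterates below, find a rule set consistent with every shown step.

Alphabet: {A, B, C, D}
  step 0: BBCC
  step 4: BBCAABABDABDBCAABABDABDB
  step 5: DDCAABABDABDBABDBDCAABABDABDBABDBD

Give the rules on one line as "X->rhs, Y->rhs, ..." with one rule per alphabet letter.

  step 4 ⇒ step 5: BBCAABABDABDBCAABABDABDB ⇒ D·D·CA·AB·AB·D·AB·D·B·AB·D·B·D·CA·AB·AB·D·AB·D·B·AB·D·B·D
    A ↦ AB
    B ↦ D
    C ↦ CA
    D ↦ B

A->AB, B->D, C->CA, D->B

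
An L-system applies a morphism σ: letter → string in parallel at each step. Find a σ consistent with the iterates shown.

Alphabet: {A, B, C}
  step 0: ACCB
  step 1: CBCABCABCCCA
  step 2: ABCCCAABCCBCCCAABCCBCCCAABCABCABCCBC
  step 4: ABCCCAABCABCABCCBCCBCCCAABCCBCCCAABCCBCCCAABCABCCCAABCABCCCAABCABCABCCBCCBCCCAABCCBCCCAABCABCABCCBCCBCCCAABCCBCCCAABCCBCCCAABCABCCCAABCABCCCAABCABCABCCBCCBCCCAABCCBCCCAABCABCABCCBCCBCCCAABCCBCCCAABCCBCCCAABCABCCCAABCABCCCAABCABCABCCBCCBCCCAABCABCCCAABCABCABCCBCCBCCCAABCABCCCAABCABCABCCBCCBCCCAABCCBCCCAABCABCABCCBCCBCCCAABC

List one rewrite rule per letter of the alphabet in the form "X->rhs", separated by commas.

  step 1 ⇒ step 2: CBCABCABCCCA ⇒ ABC·CCA·ABC·CBC·CCA·ABC·CBC·CCA·ABC·ABC·ABC·CBC
    A ↦ CBC
    B ↦ CCA
    C ↦ ABC

A->CBC, B->CCA, C->ABC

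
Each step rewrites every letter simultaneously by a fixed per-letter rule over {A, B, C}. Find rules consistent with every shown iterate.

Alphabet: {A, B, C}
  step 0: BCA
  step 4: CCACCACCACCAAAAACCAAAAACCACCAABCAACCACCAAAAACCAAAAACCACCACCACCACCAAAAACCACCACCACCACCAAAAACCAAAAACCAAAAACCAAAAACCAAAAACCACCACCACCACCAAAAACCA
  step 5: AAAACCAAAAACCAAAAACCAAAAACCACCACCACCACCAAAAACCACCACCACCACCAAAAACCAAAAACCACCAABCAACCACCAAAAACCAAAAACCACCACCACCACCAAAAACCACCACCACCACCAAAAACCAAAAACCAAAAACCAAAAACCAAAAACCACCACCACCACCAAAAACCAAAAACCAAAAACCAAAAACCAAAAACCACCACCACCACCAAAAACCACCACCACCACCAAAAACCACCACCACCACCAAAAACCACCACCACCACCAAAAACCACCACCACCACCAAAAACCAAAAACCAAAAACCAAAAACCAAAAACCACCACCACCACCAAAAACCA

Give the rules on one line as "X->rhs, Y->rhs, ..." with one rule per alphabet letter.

A->CCA, B->ABC, C->AA

  step 4 ⇒ step 5: CCACCACCACCAAAAACCAAAAACCACCAABCAACCACCAAAAACCAAAAACCACCACCACCACCAAAAACCACCACCACCACCAAAAACCAAAAACCAAAAACCAAAAACCAAAAACCACCACCACCACCAAAAACCA ⇒ AA·AA·CCA·AA·AA·CCA·AA·AA·CCA·AA·AA·CCA·CCA·CCA·CCA·CCA·AA·AA·CCA·CCA·CCA·CCA·CCA·AA·AA·CCA·AA·AA·CCA·CCA·ABC·AA·CCA·CCA·AA·AA·CCA·AA·AA·CCA·CCA·CCA·CCA·CCA·AA·AA·CCA·CCA·CCA·CCA·CCA·AA·AA·CCA·AA·AA·CCA·AA·AA·CCA·AA·AA·CCA·AA·AA·CCA·CCA·CCA·CCA·CCA·AA·AA·CCA·AA·AA·CCA·AA·AA·CCA·AA·AA·CCA·AA·AA·CCA·CCA·CCA·CCA·CCA·AA·AA·CCA·CCA·CCA·CCA·CCA·AA·AA·CCA·CCA·CCA·CCA·CCA·AA·AA·CCA·CCA·CCA·CCA·CCA·AA·AA·CCA·CCA·CCA·CCA·CCA·AA·AA·CCA·AA·AA·CCA·AA·AA·CCA·AA·AA·CCA·AA·AA·CCA·CCA·CCA·CCA·CCA·AA·AA·CCA
    A ↦ CCA
    B ↦ ABC
    C ↦ AA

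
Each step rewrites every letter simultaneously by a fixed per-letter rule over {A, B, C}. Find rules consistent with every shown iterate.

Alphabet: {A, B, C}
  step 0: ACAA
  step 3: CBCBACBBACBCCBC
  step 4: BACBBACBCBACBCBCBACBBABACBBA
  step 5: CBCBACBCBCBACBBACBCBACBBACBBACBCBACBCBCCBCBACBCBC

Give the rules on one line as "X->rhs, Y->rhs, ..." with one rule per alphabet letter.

A->C, B->CB, C->BA

  step 4 ⇒ step 5: BACBBACBCBACBCBCBACBBABACBBA ⇒ CB·C·BA·CB·CB·C·BA·CB·BA·CB·C·BA·CB·BA·CB·BA·CB·C·BA·CB·CB·C·CB·C·BA·CB·CB·C
    A ↦ C
    B ↦ CB
    C ↦ BA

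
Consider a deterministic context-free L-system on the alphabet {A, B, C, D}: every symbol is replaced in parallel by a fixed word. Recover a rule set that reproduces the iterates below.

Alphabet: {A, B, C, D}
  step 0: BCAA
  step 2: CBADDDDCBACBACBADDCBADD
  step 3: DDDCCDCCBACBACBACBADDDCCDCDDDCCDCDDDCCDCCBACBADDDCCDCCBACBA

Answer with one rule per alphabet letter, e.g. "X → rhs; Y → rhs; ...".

A->DC, B->DCC, C->DD, D->CBA

  step 2 ⇒ step 3: CBADDDDCBACBACBADDCBADD ⇒ DD·DCC·DC·CBA·CBA·CBA·CBA·DD·DCC·DC·DD·DCC·DC·DD·DCC·DC·CBA·CBA·DD·DCC·DC·CBA·CBA
    A ↦ DC
    B ↦ DCC
    C ↦ DD
    D ↦ CBA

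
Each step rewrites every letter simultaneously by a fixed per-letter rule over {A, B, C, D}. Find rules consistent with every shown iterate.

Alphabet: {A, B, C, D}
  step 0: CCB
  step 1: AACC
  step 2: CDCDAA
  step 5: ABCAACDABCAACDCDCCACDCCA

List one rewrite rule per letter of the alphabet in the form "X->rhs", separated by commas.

  step 1 ⇒ step 2: AACC ⇒ CD·CD·A·A
    A ↦ CD
    C ↦ A
  step 0 ⇒ step 1: CCB ⇒ A·A·CC
    B ↦ CC
    D ↦ BC  (constrained at step 2)

A->CD, B->CC, C->A, D->BC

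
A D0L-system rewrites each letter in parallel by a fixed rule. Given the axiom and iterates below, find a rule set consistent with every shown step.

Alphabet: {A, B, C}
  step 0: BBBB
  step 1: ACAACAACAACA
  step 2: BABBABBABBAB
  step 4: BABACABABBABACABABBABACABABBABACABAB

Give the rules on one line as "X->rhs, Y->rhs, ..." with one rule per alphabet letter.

  step 1 ⇒ step 2: ACAACAACAACA ⇒ B·A·B·B·A·B·B·A·B·B·A·B
    A ↦ B
    C ↦ A
  step 0 ⇒ step 1: BBBB ⇒ ACA·ACA·ACA·ACA
    B ↦ ACA

A->B, B->ACA, C->A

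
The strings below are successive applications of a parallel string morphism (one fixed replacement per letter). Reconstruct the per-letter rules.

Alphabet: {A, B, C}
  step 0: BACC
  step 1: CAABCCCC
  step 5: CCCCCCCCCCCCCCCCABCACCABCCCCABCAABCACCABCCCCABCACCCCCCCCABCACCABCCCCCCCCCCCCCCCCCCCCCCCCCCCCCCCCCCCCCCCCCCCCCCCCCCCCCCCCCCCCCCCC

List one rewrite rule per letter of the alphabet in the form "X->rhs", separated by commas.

  step 0 ⇒ step 1: BACC ⇒ CA·AB·CC·CC
    A ↦ AB
    B ↦ CA
    C ↦ CC

A->AB, B->CA, C->CC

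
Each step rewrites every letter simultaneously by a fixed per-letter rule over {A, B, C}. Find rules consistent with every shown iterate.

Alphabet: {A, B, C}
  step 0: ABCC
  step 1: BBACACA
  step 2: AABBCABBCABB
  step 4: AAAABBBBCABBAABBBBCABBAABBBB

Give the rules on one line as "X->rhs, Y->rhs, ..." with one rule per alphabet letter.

A->BB, B->A, C->CA

  step 1 ⇒ step 2: BBACACA ⇒ A·A·BB·CA·BB·CA·BB
    A ↦ BB
    B ↦ A
    C ↦ CA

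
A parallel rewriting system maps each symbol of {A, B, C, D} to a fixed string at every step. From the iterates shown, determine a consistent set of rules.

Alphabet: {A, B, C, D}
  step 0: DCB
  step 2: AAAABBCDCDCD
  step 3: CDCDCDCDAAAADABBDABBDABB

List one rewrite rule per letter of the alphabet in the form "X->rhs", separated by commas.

  step 2 ⇒ step 3: AAAABBCDCDCD ⇒ CD·CD·CD·CD·AA·AA·DA·BB·DA·BB·DA·BB
    A ↦ CD
    B ↦ AA
    C ↦ DA
    D ↦ BB

A->CD, B->AA, C->DA, D->BB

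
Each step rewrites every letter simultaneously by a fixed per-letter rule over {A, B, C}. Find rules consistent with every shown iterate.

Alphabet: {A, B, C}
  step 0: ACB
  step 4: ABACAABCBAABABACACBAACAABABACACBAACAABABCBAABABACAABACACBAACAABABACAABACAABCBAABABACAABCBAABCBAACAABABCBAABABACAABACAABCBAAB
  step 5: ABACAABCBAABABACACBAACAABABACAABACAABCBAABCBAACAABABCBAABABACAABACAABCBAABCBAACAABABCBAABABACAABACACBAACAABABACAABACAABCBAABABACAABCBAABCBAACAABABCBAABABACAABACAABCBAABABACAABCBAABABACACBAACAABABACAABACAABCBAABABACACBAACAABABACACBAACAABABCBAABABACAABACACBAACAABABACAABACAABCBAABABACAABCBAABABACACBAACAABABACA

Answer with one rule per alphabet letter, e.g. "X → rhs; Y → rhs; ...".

A->AB, B->ACA, C->CBA

  step 4 ⇒ step 5: ABACAABCBAABABACACBAACAABABACACBAACAABABCBAABABACAABACACBAACAABABACAABACAABCBAABABACAABCBAABCBAACAABABCBAABABACAABACAABCBAAB ⇒ AB·ACA·AB·CBA·AB·AB·ACA·CBA·ACA·AB·AB·ACA·AB·ACA·AB·CBA·AB·CBA·ACA·AB·AB·CBA·AB·AB·ACA·AB·ACA·AB·CBA·AB·CBA·ACA·AB·AB·CBA·AB·AB·ACA·AB·ACA·CBA·ACA·AB·AB·ACA·AB·ACA·AB·CBA·AB·AB·ACA·AB·CBA·AB·CBA·ACA·AB·AB·CBA·AB·AB·ACA·AB·ACA·AB·CBA·AB·AB·ACA·AB·CBA·AB·AB·ACA·CBA·ACA·AB·AB·ACA·AB·ACA·AB·CBA·AB·AB·ACA·CBA·ACA·AB·AB·ACA·CBA·ACA·AB·AB·CBA·AB·AB·ACA·AB·ACA·CBA·ACA·AB·AB·ACA·AB·ACA·AB·CBA·AB·AB·ACA·AB·CBA·AB·AB·ACA·CBA·ACA·AB·AB·ACA
    A ↦ AB
    B ↦ ACA
    C ↦ CBA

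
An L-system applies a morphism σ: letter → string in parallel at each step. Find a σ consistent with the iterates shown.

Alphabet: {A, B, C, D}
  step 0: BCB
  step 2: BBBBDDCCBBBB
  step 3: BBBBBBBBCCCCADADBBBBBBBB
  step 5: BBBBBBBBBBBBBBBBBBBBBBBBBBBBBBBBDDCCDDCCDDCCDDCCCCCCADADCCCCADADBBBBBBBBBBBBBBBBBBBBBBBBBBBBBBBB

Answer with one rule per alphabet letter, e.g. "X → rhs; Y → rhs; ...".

  step 2 ⇒ step 3: BBBBDDCCBBBB ⇒ BB·BB·BB·BB·CC·CC·AD·AD·BB·BB·BB·BB
    B ↦ BB
    C ↦ AD
    D ↦ CC
    A ↦ DD  (constrained at step 3)

A->DD, B->BB, C->AD, D->CC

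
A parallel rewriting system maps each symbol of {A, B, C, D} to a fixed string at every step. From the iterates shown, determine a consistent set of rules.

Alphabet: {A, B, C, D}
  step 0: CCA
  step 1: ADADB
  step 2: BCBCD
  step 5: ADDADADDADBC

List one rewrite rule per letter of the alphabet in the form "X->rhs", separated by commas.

  step 1 ⇒ step 2: ADADB ⇒ B·C·B·C·D
    A ↦ B
    B ↦ D
    D ↦ C
  step 0 ⇒ step 1: CCA ⇒ AD·AD·B
    C ↦ AD

A->B, B->D, C->AD, D->C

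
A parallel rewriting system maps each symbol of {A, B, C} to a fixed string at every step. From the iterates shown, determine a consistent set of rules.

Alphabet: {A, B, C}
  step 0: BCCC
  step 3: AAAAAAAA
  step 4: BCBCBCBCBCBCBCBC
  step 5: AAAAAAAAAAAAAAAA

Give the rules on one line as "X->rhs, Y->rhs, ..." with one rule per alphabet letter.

  step 4 ⇒ step 5: BCBCBCBCBCBCBCBC ⇒ A·A·A·A·A·A·A·A·A·A·A·A·A·A·A·A
    B ↦ A
    C ↦ A
  step 3 ⇒ step 4: AAAAAAAA ⇒ BC·BC·BC·BC·BC·BC·BC·BC
    A ↦ BC

A->BC, B->A, C->A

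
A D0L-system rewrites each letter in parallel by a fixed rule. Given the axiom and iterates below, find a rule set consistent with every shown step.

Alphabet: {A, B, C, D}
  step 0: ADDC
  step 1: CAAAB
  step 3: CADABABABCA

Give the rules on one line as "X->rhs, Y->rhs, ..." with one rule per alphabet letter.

A->C, B->AD, C->AB, D->A

  step 0 ⇒ step 1: ADDC ⇒ C·A·A·AB
    A ↦ C
    C ↦ AB
    D ↦ A
    B ↦ AD  (constrained at step 1)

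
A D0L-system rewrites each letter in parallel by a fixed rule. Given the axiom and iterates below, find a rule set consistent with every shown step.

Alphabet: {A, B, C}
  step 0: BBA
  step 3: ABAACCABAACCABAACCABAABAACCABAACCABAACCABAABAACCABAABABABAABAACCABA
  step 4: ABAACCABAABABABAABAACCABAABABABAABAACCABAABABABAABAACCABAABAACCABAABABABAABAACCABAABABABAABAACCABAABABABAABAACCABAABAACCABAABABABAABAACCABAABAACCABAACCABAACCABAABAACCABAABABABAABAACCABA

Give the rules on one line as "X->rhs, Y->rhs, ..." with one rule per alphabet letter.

A->ABA, B->ACC, C->BA

  step 3 ⇒ step 4: ABAACCABAACCABAACCABAABAACCABAACCABAACCABAABAACCABAABABABAABAACCABA ⇒ ABA·ACC·ABA·ABA·BA·BA·ABA·ACC·ABA·ABA·BA·BA·ABA·ACC·ABA·ABA·BA·BA·ABA·ACC·ABA·ABA·ACC·ABA·ABA·BA·BA·ABA·ACC·ABA·ABA·BA·BA·ABA·ACC·ABA·ABA·BA·BA·ABA·ACC·ABA·ABA·ACC·ABA·ABA·BA·BA·ABA·ACC·ABA·ABA·ACC·ABA·ACC·ABA·ACC·ABA·ABA·ACC·ABA·ABA·BA·BA·ABA·ACC·ABA
    A ↦ ABA
    B ↦ ACC
    C ↦ BA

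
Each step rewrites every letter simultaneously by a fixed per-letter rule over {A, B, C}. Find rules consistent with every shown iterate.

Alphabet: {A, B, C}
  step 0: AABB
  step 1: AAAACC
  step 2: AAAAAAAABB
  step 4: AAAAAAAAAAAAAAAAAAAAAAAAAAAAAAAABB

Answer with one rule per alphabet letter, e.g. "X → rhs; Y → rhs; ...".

A->AA, B->C, C->B

  step 1 ⇒ step 2: AAAACC ⇒ AA·AA·AA·AA·B·B
    A ↦ AA
    C ↦ B
  step 0 ⇒ step 1: AABB ⇒ AA·AA·C·C
    B ↦ C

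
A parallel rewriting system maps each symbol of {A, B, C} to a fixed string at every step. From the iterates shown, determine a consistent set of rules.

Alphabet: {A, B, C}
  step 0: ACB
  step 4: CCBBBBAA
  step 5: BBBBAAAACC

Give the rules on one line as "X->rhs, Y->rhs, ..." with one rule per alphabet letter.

A->C, B->A, C->BB

  step 4 ⇒ step 5: CCBBBBAA ⇒ BB·BB·A·A·A·A·C·C
    A ↦ C
    B ↦ A
    C ↦ BB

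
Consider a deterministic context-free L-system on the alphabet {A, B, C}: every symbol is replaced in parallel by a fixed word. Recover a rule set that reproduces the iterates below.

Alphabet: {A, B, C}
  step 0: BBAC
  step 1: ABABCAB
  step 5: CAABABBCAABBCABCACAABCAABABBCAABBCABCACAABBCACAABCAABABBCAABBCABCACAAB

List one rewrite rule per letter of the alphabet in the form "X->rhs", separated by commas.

A->CA, B->AB, C->B

  step 0 ⇒ step 1: BBAC ⇒ AB·AB·CA·B
    A ↦ CA
    B ↦ AB
    C ↦ B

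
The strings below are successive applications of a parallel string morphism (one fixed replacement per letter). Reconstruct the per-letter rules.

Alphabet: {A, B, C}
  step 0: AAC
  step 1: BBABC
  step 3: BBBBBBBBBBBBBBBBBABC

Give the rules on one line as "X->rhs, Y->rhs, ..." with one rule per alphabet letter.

  step 0 ⇒ step 1: AAC ⇒ B·B·ABC
    A ↦ B
    C ↦ ABC
    B ↦ BB  (constrained at step 1)

A->B, B->BB, C->ABC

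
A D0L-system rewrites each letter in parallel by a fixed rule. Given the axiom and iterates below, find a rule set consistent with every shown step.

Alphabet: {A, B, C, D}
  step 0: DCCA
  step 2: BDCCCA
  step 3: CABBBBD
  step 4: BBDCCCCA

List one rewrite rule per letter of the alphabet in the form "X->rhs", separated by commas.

A->BD, B->C, C->B, D->A

  step 3 ⇒ step 4: CABBBBD ⇒ B·BD·C·C·C·C·A
    A ↦ BD
    B ↦ C
    C ↦ B
    D ↦ A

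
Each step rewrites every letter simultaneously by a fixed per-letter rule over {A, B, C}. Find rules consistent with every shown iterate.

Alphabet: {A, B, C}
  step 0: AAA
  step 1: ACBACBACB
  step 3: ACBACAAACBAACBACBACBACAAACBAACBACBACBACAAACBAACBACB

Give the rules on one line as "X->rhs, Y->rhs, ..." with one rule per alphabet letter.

  step 0 ⇒ step 1: AAA ⇒ ACB·ACB·ACB
    A ↦ ACB
    B ↦ CAA  (constrained at step 1)
    C ↦ A  (constrained at step 1)

A->ACB, B->CAA, C->A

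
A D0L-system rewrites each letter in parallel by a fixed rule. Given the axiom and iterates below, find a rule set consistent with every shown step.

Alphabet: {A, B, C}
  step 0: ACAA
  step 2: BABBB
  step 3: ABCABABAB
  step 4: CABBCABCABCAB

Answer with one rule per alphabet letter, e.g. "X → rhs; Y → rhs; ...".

  step 3 ⇒ step 4: ABCABABAB ⇒ C·AB·B·C·AB·C·AB·C·AB
    A ↦ C
    B ↦ AB
    C ↦ B

A->C, B->AB, C->B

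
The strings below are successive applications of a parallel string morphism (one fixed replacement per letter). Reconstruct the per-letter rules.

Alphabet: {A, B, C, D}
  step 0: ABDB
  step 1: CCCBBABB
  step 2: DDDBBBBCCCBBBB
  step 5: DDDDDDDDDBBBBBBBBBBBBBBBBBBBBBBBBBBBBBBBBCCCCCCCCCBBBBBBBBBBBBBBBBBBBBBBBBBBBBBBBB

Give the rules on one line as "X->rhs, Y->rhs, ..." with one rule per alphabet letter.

A->CCC, B->BB, C->D, D->A

  step 1 ⇒ step 2: CCCBBABB ⇒ D·D·D·BB·BB·CCC·BB·BB
    A ↦ CCC
    B ↦ BB
    C ↦ D
  step 0 ⇒ step 1: ABDB ⇒ CCC·BB·A·BB
    D ↦ A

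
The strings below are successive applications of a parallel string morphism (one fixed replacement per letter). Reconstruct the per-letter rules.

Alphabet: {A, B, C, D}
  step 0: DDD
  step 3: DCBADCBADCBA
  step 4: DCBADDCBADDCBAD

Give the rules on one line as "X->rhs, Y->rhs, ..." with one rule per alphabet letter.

A->D, B->A, C->B, D->DC

  step 3 ⇒ step 4: DCBADCBADCBA ⇒ DC·B·A·D·DC·B·A·D·DC·B·A·D
    A ↦ D
    B ↦ A
    C ↦ B
    D ↦ DC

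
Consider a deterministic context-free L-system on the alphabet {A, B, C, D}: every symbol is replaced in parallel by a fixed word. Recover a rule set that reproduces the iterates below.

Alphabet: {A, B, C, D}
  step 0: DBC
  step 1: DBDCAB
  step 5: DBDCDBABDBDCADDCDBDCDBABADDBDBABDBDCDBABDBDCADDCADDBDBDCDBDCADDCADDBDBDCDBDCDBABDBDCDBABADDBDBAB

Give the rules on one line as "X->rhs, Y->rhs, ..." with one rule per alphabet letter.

  step 0 ⇒ step 1: DBC ⇒ DB·DC·AB
    B ↦ DC
    C ↦ AB
    D ↦ DB
    A ↦ AD  (constrained at step 1)

A->AD, B->DC, C->AB, D->DB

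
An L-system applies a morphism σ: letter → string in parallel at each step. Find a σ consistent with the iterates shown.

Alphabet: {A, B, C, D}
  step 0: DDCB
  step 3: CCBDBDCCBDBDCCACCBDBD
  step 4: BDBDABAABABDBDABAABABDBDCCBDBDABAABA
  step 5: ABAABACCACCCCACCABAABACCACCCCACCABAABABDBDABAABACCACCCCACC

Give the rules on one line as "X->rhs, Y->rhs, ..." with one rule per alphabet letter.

A->CC, B->A, C->BD, D->BA

  step 4 ⇒ step 5: BDBDABAABABDBDABAABABDBDCCBDBDABAABA ⇒ A·BA·A·BA·CC·A·CC·CC·A·CC·A·BA·A·BA·CC·A·CC·CC·A·CC·A·BA·A·BA·BD·BD·A·BA·A·BA·CC·A·CC·CC·A·CC
    A ↦ CC
    B ↦ A
    C ↦ BD
    D ↦ BA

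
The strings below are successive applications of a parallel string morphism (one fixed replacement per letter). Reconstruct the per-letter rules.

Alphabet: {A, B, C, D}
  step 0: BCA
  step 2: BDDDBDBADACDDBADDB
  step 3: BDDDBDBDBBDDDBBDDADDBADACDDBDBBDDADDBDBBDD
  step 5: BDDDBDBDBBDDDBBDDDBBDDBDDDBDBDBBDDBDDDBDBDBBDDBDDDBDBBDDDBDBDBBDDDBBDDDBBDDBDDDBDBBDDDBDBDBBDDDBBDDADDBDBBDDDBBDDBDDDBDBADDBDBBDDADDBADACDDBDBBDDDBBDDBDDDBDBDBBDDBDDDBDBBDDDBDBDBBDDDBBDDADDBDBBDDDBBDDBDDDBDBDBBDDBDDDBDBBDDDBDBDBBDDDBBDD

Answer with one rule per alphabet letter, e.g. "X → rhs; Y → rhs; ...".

A->AD, B->BDD, C->ACD, D->DB

  step 2 ⇒ step 3: BDDDBDBADACDDBADDB ⇒ BDD·DB·DB·DB·BDD·DB·BDD·AD·DB·AD·ACD·DB·DB·BDD·AD·DB·DB·BDD
    A ↦ AD
    B ↦ BDD
    C ↦ ACD
    D ↦ DB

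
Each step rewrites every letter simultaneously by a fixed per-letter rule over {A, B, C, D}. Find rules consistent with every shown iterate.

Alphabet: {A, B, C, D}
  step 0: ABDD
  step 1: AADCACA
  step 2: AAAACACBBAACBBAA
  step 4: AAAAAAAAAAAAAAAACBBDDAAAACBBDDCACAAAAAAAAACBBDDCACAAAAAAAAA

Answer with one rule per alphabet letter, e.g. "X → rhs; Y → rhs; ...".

A->AA, B->D, C->CBB, D->CA

  step 1 ⇒ step 2: AADCACA ⇒ AA·AA·CA·CBB·AA·CBB·AA
    A ↦ AA
    C ↦ CBB
    D ↦ CA
  step 0 ⇒ step 1: ABDD ⇒ AA·D·CA·CA
    B ↦ D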